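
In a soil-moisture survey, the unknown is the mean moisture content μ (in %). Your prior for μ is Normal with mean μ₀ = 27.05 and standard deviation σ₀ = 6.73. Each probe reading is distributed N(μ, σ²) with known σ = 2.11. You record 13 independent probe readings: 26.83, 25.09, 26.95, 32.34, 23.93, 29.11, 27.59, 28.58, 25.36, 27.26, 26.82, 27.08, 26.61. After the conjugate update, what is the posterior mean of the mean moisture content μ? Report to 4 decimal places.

For Normal data with known variance σ², a Normal(μ₀, σ₀²) prior on μ is conjugate. Posterior precision = 1/σ₀² + n/σ²; posterior mean is the precision-weighted average of μ₀ and x̄.
Σxᵢ = 26.83 + 25.09 + 26.95 + 32.34 + 23.93 + 29.11 + 27.59 + 28.58 + 25.36 + 27.26 + 26.82 + 27.08 + 26.61 = 353.55, so n·x̄ = 353.55.
σ₀² = 6.73² = 45.2929, σ² = 2.11² = 4.4521; σ² + n·σ₀² = 4.4521 + 13·45.2929 = 593.2598.
Posterior mean = (μ₀/σ₀² + n·x̄/σ²)/(1/σ₀² + n/σ²) = (σ²·μ₀ + σ₀²·n·x̄)/(σ² + n·σ₀²) = (4.4521·27.05 + 45.2929·353.55)/593.2598 = 16133.7341/593.2598 = 27.1951.

27.1951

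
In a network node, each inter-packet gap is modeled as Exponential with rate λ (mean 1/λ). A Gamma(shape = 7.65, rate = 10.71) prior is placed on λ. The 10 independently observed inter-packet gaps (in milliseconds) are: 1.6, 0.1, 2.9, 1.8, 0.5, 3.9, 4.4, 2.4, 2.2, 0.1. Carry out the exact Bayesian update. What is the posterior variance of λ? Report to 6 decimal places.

0.018837

With a Gamma(shape α, rate β) prior on the exponential rate λ, the posterior after n observations with total T = Σxᵢ is Gamma(α+n, β+T).
Sum of observations T = 19.9 milliseconds; n = 10.
Posterior: Gamma(7.65+10, 10.71+19.9) = Gamma(17.65, 30.61).
Var = α/β² = 0.018837.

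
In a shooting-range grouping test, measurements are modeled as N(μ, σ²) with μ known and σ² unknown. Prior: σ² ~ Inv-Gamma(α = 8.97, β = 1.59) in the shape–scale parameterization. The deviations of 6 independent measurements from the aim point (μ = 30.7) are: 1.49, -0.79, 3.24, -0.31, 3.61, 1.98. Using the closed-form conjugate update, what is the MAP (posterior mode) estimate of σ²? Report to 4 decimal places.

With known mean μ and an Inverse-Gamma(α, β) prior on σ², the Normal likelihood is conjugate: posterior is Inv-Gamma(α + n/2, β + Σ(xᵢ−μ)²/2).
Σ(xᵢ−μ)² = (1.49)² + (-0.79)² + (3.24)² + (-0.31)² + (3.61)² + (1.98)² = 30.3904.
Posterior: Inv-Gamma(8.97 + 6/2, 1.59 + 30.3904/2) = Inv-Gamma(11.97, 16.78520).
Mode = β/(α+1) = 16.78520/12.97 = 1.2942.

1.2942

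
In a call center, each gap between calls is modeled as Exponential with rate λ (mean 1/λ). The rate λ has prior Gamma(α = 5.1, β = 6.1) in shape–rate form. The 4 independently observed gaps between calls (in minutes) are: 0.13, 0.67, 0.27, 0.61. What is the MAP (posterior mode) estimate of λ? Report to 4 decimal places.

With a Gamma(shape α, rate β) prior on the exponential rate λ, the posterior after n observations with total T = Σxᵢ is Gamma(α+n, β+T).
Sum of observations T = 1.68 minutes; n = 4.
Posterior: Gamma(5.1+4, 6.1+1.68) = Gamma(9.1, 7.78).
Mode = (α−1)/β = 1.0411.

1.0411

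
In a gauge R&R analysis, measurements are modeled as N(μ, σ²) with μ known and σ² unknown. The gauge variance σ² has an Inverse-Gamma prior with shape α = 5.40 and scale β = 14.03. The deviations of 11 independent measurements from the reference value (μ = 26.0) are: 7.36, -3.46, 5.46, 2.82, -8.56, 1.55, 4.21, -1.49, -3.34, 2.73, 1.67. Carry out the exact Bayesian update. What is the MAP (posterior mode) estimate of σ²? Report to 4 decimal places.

10.4615

With known mean μ and an Inverse-Gamma(α, β) prior on σ², the Normal likelihood is conjugate: posterior is Inv-Gamma(α + n/2, β + Σ(xᵢ−μ)²/2).
Σ(xᵢ−μ)² = (7.36)² + (-3.46)² + (5.46)² + (2.82)² + (-8.56)² + (1.55)² + (4.21)² + (-1.49)² + (-3.34)² + (2.73)² + (1.67)² = 220.9229.
Posterior: Inv-Gamma(5.40 + 11/2, 14.03 + 220.9229/2) = Inv-Gamma(10.90, 124.49145).
Mode = β/(α+1) = 124.49145/11.90 = 10.4615.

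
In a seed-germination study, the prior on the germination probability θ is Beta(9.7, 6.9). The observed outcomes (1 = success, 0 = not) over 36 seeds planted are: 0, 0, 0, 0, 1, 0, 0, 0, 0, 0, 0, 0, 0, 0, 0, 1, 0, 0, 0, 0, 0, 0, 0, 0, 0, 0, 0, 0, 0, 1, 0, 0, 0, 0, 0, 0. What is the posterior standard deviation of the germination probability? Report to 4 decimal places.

0.0585

The Beta prior is conjugate to a Binomial/Bernoulli likelihood; the update adds successes to α and failures to β.
Posterior: Beta(α+k, β+n−k) = Beta(9.7+3, 6.9+33) = Beta(12.7, 39.9).
Var = αβ/((α+β)²(α+β+1)) = 12.7·39.9/(52.6²·53.6) = 0.00341696; SD = √0.00341696 = 0.0585.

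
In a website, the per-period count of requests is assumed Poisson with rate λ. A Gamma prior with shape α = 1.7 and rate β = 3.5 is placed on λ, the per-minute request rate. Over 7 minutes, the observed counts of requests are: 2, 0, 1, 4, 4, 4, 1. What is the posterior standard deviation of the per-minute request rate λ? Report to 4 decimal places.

With a Gamma(shape α, rate β) prior, the Poisson likelihood is conjugate: the posterior is Gamma(α + ΣXᵢ, β + n).
Sum of counts S = 16 over n = 7 minutes.
Posterior: Gamma(α+S, β+n) = Gamma(1.7+16, 3.5+7) = Gamma(17.7, 10.5).
SD = √α/β = √17.7/10.5 = 0.4007.

0.4007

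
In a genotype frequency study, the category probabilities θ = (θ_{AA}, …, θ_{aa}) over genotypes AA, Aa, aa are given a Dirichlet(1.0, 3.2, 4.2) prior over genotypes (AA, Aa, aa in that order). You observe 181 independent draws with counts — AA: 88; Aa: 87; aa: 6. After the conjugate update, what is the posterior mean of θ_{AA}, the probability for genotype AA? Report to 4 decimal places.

0.4699

The Dirichlet prior is conjugate to the Multinomial likelihood: each posterior αⱼ = prior αⱼ + observed count nⱼ.
Posterior concentration: (89.0, 90.2, 10.2), total = 189.4.
E[θ_{AA}|data] = α_{AA}/Σα = 89.0/189.4 = 0.4699.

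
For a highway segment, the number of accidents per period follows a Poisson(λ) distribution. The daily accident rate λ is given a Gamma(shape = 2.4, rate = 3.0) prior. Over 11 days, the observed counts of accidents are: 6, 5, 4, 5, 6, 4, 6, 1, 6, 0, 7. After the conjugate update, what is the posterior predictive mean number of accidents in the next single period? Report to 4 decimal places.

3.7429

With a Gamma(shape α, rate β) prior, the Poisson likelihood is conjugate: the posterior is Gamma(α + ΣXᵢ, β + n).
Sum of counts S = 50 over n = 11 days.
Posterior: Gamma(α+S, β+n) = Gamma(2.4+50, 3.0+11) = Gamma(52.4, 14.0).
The predictive distribution for one future period is NegBinom with mean α/β = 3.7429.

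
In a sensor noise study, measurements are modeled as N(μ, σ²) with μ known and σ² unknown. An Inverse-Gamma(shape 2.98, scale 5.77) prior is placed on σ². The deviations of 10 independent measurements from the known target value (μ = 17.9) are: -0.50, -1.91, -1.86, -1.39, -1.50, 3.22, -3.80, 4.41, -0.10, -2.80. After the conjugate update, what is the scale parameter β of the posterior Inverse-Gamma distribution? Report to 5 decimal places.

With known mean μ and an Inverse-Gamma(α, β) prior on σ², the Normal likelihood is conjugate: posterior is Inv-Gamma(α + n/2, β + Σ(xᵢ−μ)²/2).
Σ(xᵢ−μ)² = (-0.50)² + (-1.91)² + (-1.86)² + (-1.39)² + (-1.50)² + (3.22)² + (-3.80)² + (4.41)² + (-0.10)² + (-2.80)² = 63.6463.
Posterior: Inv-Gamma(2.98 + 10/2, 5.77 + 63.6463/2) = Inv-Gamma(7.98, 37.59315).
Posterior β = 37.59315.

37.59315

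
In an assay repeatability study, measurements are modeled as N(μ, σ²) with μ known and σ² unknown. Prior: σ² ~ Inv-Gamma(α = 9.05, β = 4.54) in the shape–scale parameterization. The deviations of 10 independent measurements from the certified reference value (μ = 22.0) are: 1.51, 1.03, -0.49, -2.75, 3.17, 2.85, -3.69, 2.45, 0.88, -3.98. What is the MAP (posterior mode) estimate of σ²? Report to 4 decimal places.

With known mean μ and an Inverse-Gamma(α, β) prior on σ², the Normal likelihood is conjugate: posterior is Inv-Gamma(α + n/2, β + Σ(xᵢ−μ)²/2).
Σ(xᵢ−μ)² = (1.51)² + (1.03)² + (-0.49)² + (-2.75)² + (3.17)² + (2.85)² + (-3.69)² + (2.45)² + (0.88)² + (-3.98)² = 65.5484.
Posterior: Inv-Gamma(9.05 + 10/2, 4.54 + 65.5484/2) = Inv-Gamma(14.05, 37.31420).
Mode = β/(α+1) = 37.31420/15.05 = 2.4793.

2.4793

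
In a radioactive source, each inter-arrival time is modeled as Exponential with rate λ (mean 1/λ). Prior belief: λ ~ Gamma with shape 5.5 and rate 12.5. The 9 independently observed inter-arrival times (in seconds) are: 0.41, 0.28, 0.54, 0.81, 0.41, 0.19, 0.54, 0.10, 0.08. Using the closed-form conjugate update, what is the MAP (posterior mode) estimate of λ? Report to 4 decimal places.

0.8512

With a Gamma(shape α, rate β) prior on the exponential rate λ, the posterior after n observations with total T = Σxᵢ is Gamma(α+n, β+T).
Sum of observations T = 3.36 seconds; n = 9.
Posterior: Gamma(5.5+9, 12.5+3.36) = Gamma(14.5, 15.86).
Mode = (α−1)/β = 0.8512.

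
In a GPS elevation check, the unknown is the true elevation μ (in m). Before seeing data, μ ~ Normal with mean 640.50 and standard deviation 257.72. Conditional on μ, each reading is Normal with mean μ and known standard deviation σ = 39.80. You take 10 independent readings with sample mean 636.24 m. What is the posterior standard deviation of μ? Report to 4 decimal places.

12.5709

For Normal data with known variance σ², a Normal(μ₀, σ₀²) prior on μ is conjugate. Posterior precision = 1/σ₀² + n/σ²; posterior mean is the precision-weighted average of μ₀ and x̄.
σ₀² = 257.72² = 66419.5984, σ² = 39.80² = 1584.04; σ² + n·σ₀² = 1584.04 + 10·66419.5984 = 665780.024.
Posterior precision = 1/σ₀² + n/σ² = 1/66419.5984 + 10/1584.04 = (σ² + n·σ₀²)/(σ₀²σ²) = 665780.024/(66419.5984·1584.04); posterior variance σₙ² = σ₀²σ²/(σ² + n·σ₀²) = 66419.5984·1584.04/665780.024 = 158.027121.
Posterior SD = √σₙ² = √(66419.5984·1584.04/665780.024) = 12.5709.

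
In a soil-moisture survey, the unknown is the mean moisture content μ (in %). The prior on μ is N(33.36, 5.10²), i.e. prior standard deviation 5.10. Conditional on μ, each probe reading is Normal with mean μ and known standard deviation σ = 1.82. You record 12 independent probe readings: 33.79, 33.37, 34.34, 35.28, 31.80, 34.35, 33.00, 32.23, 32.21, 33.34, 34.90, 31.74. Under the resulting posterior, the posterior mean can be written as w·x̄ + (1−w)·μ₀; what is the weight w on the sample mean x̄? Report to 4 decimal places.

0.9895

For Normal data with known variance σ², a Normal(μ₀, σ₀²) prior on μ is conjugate. Posterior precision = 1/σ₀² + n/σ²; posterior mean is the precision-weighted average of μ₀ and x̄.
σ₀² = 5.10² = 26.01, σ² = 1.82² = 3.3124. Prior precision 1/σ₀² = 1/26.01; data precision n/σ² = 12/3.3124.
w = (n/σ²)/(1/σ₀² + n/σ²) = n·σ₀²/(σ² + n·σ₀²) = 12·26.01/(3.3124 + 12·26.01) = 312.12/315.4324 = 0.9895.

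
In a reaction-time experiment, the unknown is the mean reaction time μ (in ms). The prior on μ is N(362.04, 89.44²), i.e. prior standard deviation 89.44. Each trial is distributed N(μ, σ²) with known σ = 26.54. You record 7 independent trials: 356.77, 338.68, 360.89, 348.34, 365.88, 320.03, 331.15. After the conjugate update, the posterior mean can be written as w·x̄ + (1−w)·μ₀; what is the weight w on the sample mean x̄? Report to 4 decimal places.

0.9876

For Normal data with known variance σ², a Normal(μ₀, σ₀²) prior on μ is conjugate. Posterior precision = 1/σ₀² + n/σ²; posterior mean is the precision-weighted average of μ₀ and x̄.
σ₀² = 89.44² = 7999.5136, σ² = 26.54² = 704.3716. Prior precision 1/σ₀² = 1/7999.5136; data precision n/σ² = 7/704.3716.
w = (n/σ²)/(1/σ₀² + n/σ²) = n·σ₀²/(σ² + n·σ₀²) = 7·7999.5136/(704.3716 + 7·7999.5136) = 55996.5952/56700.9668 = 0.9876.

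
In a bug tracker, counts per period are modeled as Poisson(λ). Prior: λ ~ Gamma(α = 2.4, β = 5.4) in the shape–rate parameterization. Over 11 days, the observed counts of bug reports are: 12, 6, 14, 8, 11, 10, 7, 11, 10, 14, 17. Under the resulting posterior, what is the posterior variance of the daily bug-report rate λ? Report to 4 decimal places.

With a Gamma(shape α, rate β) prior, the Poisson likelihood is conjugate: the posterior is Gamma(α + ΣXᵢ, β + n).
Sum of counts S = 120 over n = 11 days.
Posterior: Gamma(α+S, β+n) = Gamma(2.4+120, 5.4+11) = Gamma(122.4, 16.4).
Var = α/β² = 122.4/16.4² = 0.4551.

0.4551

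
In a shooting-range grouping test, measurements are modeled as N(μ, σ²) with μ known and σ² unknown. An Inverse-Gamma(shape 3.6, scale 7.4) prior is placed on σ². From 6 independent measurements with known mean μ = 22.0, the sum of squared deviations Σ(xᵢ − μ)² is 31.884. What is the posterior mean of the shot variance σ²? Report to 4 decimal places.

4.1682

With known mean μ and an Inverse-Gamma(α, β) prior on σ², the Normal likelihood is conjugate: posterior is Inv-Gamma(α + n/2, β + Σ(xᵢ−μ)²/2).
Posterior: Inv-Gamma(3.6 + 6/2, 7.4 + 31.884/2) = Inv-Gamma(6.60, 23.3420).
E[σ²|data] = β/(α−1) = 23.3420/5.60 = 4.1682.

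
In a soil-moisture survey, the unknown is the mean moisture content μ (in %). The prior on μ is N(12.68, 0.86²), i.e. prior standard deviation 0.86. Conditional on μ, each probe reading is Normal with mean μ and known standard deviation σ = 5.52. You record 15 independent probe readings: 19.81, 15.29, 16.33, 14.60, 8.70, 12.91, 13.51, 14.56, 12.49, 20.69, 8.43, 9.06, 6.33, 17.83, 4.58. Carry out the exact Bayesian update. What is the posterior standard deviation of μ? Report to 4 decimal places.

For Normal data with known variance σ², a Normal(μ₀, σ₀²) prior on μ is conjugate. Posterior precision = 1/σ₀² + n/σ²; posterior mean is the precision-weighted average of μ₀ and x̄.
σ₀² = 0.86² = 0.7396, σ² = 5.52² = 30.4704; σ² + n·σ₀² = 30.4704 + 15·0.7396 = 41.5644.
Posterior precision = 1/σ₀² + n/σ² = 1/0.7396 + 15/30.4704 = (σ² + n·σ₀²)/(σ₀²σ²) = 41.5644/(0.7396·30.4704); posterior variance σₙ² = σ₀²σ²/(σ² + n·σ₀²) = 0.7396·30.4704/41.5644 = 0.542193.
Posterior SD = √σₙ² = √(0.7396·30.4704/41.5644) = 0.7363.

0.7363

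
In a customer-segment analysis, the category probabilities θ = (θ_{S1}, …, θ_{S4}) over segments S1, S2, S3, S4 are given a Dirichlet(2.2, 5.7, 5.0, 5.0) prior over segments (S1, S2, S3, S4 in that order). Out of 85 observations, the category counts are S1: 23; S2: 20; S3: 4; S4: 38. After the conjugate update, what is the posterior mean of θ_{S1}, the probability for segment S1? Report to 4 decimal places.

0.2449

The Dirichlet prior is conjugate to the Multinomial likelihood: each posterior αⱼ = prior αⱼ + observed count nⱼ.
Posterior concentration: (25.2, 25.7, 9.0, 43.0), total = 102.9.
E[θ_{S1}|data] = α_{S1}/Σα = 25.2/102.9 = 0.2449.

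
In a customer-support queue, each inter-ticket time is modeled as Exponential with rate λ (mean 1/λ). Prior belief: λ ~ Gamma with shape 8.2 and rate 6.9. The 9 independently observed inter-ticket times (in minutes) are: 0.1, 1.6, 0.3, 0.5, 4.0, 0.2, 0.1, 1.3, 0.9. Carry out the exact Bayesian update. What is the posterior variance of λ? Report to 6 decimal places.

With a Gamma(shape α, rate β) prior on the exponential rate λ, the posterior after n observations with total T = Σxᵢ is Gamma(α+n, β+T).
Sum of observations T = 9.0 minutes; n = 9.
Posterior: Gamma(8.2+9, 6.9+9.0) = Gamma(17.2, 15.9).
Var = α/β² = 0.068035.

0.068035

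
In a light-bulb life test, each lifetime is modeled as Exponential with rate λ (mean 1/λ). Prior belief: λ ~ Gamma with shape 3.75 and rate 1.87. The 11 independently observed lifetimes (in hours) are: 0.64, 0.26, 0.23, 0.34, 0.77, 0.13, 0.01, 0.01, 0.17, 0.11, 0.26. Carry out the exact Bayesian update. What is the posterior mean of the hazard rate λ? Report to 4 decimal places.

With a Gamma(shape α, rate β) prior on the exponential rate λ, the posterior after n observations with total T = Σxᵢ is Gamma(α+n, β+T).
Sum of observations T = 2.93 hours; n = 11.
Posterior: Gamma(3.75+11, 1.87+2.93) = Gamma(14.75, 4.80).
Posterior mean of λ = α/β = 14.75/4.80 = 3.0729.

3.0729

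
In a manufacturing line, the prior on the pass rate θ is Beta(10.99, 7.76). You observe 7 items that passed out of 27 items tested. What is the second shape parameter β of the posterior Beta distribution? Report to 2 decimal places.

27.76

The Beta prior is conjugate to a Binomial/Bernoulli likelihood; the update adds successes to α and failures to β.
Posterior: Beta(α+k, β+n−k) = Beta(10.99+7, 7.76+20) = Beta(17.99, 27.76).
Posterior β = 27.76.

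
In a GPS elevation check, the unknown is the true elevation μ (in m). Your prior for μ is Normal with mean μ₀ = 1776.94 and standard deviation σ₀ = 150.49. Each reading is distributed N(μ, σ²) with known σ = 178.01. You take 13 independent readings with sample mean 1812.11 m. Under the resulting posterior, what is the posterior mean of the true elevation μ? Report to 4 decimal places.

For Normal data with known variance σ², a Normal(μ₀, σ₀²) prior on μ is conjugate. Posterior precision = 1/σ₀² + n/σ²; posterior mean is the precision-weighted average of μ₀ and x̄.
n·x̄ = 13·1812.11 = 23557.43.
σ₀² = 150.49² = 22647.2401, σ² = 178.01² = 31687.5601; σ² + n·σ₀² = 31687.5601 + 13·22647.2401 = 326101.6814.
Posterior mean = (μ₀/σ₀² + n·x̄/σ²)/(1/σ₀² + n/σ²) = (σ²·μ₀ + σ₀²·n·x̄)/(σ² + n·σ₀²) = (31687.5601·1776.94 + 22647.2401·23557.43)/326101.6814 = 589817666.393037/326101.6814 = 1808.6925.

1808.6925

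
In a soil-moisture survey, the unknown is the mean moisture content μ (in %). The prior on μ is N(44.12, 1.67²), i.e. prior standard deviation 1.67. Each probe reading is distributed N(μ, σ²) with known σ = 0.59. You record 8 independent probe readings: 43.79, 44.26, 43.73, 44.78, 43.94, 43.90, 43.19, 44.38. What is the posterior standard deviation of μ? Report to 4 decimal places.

For Normal data with known variance σ², a Normal(μ₀, σ₀²) prior on μ is conjugate. Posterior precision = 1/σ₀² + n/σ²; posterior mean is the precision-weighted average of μ₀ and x̄.
σ₀² = 1.67² = 2.7889, σ² = 0.59² = 0.3481; σ² + n·σ₀² = 0.3481 + 8·2.7889 = 22.6593.
Posterior precision = 1/σ₀² + n/σ² = 1/2.7889 + 8/0.3481 = (σ² + n·σ₀²)/(σ₀²σ²) = 22.6593/(2.7889·0.3481); posterior variance σₙ² = σ₀²σ²/(σ² + n·σ₀²) = 2.7889·0.3481/22.6593 = 0.042844.
Posterior SD = √σₙ² = √(2.7889·0.3481/22.6593) = 0.2070.

0.2070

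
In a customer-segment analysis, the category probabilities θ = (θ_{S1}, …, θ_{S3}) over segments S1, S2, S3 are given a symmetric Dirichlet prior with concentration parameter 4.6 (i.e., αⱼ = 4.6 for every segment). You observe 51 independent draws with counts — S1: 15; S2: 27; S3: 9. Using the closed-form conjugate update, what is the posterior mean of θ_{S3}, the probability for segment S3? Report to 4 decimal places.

0.2099

The Dirichlet prior is conjugate to the Multinomial likelihood: each posterior αⱼ = prior αⱼ + observed count nⱼ.
Posterior concentration: (19.6, 31.6, 13.6), total = 64.8.
E[θ_{S3}|data] = α_{S3}/Σα = 13.6/64.8 = 0.2099.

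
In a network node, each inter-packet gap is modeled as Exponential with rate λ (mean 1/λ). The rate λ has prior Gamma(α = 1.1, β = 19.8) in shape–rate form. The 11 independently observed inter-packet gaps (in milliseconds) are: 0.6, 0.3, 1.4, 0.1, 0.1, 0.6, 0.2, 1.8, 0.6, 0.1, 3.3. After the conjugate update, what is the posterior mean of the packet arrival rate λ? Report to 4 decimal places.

0.4187

With a Gamma(shape α, rate β) prior on the exponential rate λ, the posterior after n observations with total T = Σxᵢ is Gamma(α+n, β+T).
Sum of observations T = 9.1 milliseconds; n = 11.
Posterior: Gamma(1.1+11, 19.8+9.1) = Gamma(12.1, 28.9).
Posterior mean of λ = α/β = 12.1/28.9 = 0.4187.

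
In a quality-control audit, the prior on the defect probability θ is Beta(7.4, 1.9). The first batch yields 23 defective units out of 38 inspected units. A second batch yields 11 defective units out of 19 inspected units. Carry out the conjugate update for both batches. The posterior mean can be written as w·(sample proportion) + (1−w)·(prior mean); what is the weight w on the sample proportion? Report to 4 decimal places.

The Beta prior is conjugate to a Binomial/Bernoulli likelihood; the update adds successes to α and failures to β.
Total number of inspected units: n = 38 + 19 = 57.
Posterior mean = (α₀+k)/(α₀+β₀+n) = [n/(α₀+β₀+n)]·(k/n) + [(α₀+β₀)/(α₀+β₀+n)]·α₀/(α₀+β₀), so only n and the prior enter the weight.
The weight on the data is w = n/(α₀+β₀+n) = 57/(7.4+1.9+57) = 57/66.3 = 0.8597.

0.8597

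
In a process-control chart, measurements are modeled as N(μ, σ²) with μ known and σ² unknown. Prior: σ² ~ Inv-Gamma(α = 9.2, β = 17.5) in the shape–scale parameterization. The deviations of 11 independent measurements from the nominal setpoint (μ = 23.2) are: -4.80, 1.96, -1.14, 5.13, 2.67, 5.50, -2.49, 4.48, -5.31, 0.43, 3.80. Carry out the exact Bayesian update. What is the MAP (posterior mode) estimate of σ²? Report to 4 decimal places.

6.2410

With known mean μ and an Inverse-Gamma(α, β) prior on σ², the Normal likelihood is conjugate: posterior is Inv-Gamma(α + n/2, β + Σ(xᵢ−μ)²/2).
Σ(xᵢ−μ)² = (-4.80)² + (1.96)² + (-1.14)² + (5.13)² + (2.67)² + (5.50)² + (-2.49)² + (4.48)² + (-5.31)² + (0.43)² + (3.80)² = 160.9685.
Posterior: Inv-Gamma(9.2 + 11/2, 17.5 + 160.9685/2) = Inv-Gamma(14.70, 97.98425).
Mode = β/(α+1) = 97.98425/15.70 = 6.2410.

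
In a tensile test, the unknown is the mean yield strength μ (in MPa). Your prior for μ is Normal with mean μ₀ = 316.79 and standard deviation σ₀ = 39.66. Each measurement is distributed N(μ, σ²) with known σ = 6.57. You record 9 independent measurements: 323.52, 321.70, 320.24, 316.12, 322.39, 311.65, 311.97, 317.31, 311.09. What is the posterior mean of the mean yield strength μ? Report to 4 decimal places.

For Normal data with known variance σ², a Normal(μ₀, σ₀²) prior on μ is conjugate. Posterior precision = 1/σ₀² + n/σ²; posterior mean is the precision-weighted average of μ₀ and x̄.
Σxᵢ = 323.52 + 321.70 + 320.24 + 316.12 + 322.39 + 311.65 + 311.97 + 317.31 + 311.09 = 2855.99, so n·x̄ = 2855.99.
σ₀² = 39.66² = 1572.9156, σ² = 6.57² = 43.1649; σ² + n·σ₀² = 43.1649 + 9·1572.9156 = 14199.4053.
Posterior mean = (μ₀/σ₀² + n·x̄/σ²)/(1/σ₀² + n/σ²) = (σ²·μ₀ + σ₀²·n·x̄)/(σ² + n·σ₀²) = (43.1649·316.79 + 1572.9156·2855.99)/14199.4053 = 4505905.433115/14199.4053 = 317.3306.

317.3306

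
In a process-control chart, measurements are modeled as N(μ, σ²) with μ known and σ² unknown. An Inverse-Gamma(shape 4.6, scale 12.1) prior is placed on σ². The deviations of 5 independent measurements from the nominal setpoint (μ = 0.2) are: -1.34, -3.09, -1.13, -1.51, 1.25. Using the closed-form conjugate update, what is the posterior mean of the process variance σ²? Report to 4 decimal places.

With known mean μ and an Inverse-Gamma(α, β) prior on σ², the Normal likelihood is conjugate: posterior is Inv-Gamma(α + n/2, β + Σ(xᵢ−μ)²/2).
Σ(xᵢ−μ)² = (-1.34)² + (-3.09)² + (-1.13)² + (-1.51)² + (1.25)² = 16.4632.
Posterior: Inv-Gamma(4.6 + 5/2, 12.1 + 16.4632/2) = Inv-Gamma(7.10, 20.33160).
E[σ²|data] = β/(α−1) = 20.33160/6.10 = 3.3330.

3.3330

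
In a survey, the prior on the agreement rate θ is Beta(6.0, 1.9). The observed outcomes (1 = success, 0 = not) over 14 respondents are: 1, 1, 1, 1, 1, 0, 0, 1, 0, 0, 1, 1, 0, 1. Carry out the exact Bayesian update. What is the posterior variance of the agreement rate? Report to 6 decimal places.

0.009424

The Beta prior is conjugate to a Binomial/Bernoulli likelihood; the update adds successes to α and failures to β.
Posterior: Beta(α+k, β+n−k) = Beta(6.0+9, 1.9+5) = Beta(15.0, 6.9).
Var = αβ/((α+β)²(α+β+1)) = 15.0·6.9/(21.9²·22.9) = 0.009424.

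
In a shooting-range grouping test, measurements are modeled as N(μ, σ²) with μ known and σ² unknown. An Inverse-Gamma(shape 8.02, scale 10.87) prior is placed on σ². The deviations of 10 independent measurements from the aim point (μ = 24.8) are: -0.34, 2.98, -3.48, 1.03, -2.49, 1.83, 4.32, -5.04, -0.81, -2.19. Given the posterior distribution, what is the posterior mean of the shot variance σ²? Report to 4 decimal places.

With known mean μ and an Inverse-Gamma(α, β) prior on σ², the Normal likelihood is conjugate: posterior is Inv-Gamma(α + n/2, β + Σ(xᵢ−μ)²/2).
Σ(xᵢ−μ)² = (-0.34)² + (2.98)² + (-3.48)² + (1.03)² + (-2.49)² + (1.83)² + (4.32)² + (-5.04)² + (-0.81)² + (-2.19)² = 81.2325.
Posterior: Inv-Gamma(8.02 + 10/2, 10.87 + 81.2325/2) = Inv-Gamma(13.02, 51.48625).
E[σ²|data] = β/(α−1) = 51.48625/12.02 = 4.2834.

4.2834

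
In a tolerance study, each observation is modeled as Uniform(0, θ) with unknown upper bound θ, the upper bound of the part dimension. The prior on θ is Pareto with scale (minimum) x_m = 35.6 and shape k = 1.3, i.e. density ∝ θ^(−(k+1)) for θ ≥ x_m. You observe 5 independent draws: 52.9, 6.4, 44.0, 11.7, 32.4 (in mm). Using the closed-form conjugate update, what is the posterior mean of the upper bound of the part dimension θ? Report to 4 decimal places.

62.8811

A Pareto(scale x_m, shape k) prior on the upper bound θ of Uniform(0, θ) is conjugate: posterior is Pareto(max(x_m, max xᵢ), k + n).
Sample maximum = 52.9; prior scale x_m = 35.6 → posterior scale = max = 52.9.
Posterior shape = 1.3 + 5 = 6.3.
E[θ|data] = k·x_m/(k−1) = 6.3·52.9/5.3 = 62.8811.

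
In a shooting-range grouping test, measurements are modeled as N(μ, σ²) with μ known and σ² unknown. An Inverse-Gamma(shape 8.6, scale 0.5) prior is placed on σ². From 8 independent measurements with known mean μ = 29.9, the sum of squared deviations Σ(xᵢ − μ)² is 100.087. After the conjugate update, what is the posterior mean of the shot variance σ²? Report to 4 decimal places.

With known mean μ and an Inverse-Gamma(α, β) prior on σ², the Normal likelihood is conjugate: posterior is Inv-Gamma(α + n/2, β + Σ(xᵢ−μ)²/2).
Posterior: Inv-Gamma(8.6 + 8/2, 0.5 + 100.087/2) = Inv-Gamma(12.60, 50.5435).
E[σ²|data] = β/(α−1) = 50.5435/11.60 = 4.3572.

4.3572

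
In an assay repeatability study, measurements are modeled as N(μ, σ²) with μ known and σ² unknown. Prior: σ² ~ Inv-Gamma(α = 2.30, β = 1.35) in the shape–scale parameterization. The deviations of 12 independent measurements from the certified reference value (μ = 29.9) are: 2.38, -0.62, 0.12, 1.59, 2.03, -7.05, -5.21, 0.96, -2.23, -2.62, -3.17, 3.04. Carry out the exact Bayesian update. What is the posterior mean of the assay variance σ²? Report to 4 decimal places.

With known mean μ and an Inverse-Gamma(α, β) prior on σ², the Normal likelihood is conjugate: posterior is Inv-Gamma(α + n/2, β + Σ(xᵢ−μ)²/2).
Σ(xᵢ−μ)² = (2.38)² + (-0.62)² + (0.12)² + (1.59)² + (2.03)² + (-7.05)² + (-5.21)² + (0.96)² + (-2.23)² + (-2.62)² + (-3.17)² + (3.04)² = 121.6082.
Posterior: Inv-Gamma(2.30 + 12/2, 1.35 + 121.6082/2) = Inv-Gamma(8.30, 62.15410).
E[σ²|data] = β/(α−1) = 62.15410/7.30 = 8.5143.

8.5143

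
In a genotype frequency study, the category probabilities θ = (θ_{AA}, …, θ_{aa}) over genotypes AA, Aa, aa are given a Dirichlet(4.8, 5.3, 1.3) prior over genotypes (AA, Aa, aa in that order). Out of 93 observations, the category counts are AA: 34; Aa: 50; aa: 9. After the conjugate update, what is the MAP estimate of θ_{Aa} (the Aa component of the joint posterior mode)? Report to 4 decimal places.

The Dirichlet prior is conjugate to the Multinomial likelihood: each posterior αⱼ = prior αⱼ + observed count nⱼ.
Posterior concentration: (38.8, 55.3, 10.3), total = 104.4.
Joint mode component: (α_{Aa}−1)/(Σα−K) = 54.3/101.4 = 0.5355.

0.5355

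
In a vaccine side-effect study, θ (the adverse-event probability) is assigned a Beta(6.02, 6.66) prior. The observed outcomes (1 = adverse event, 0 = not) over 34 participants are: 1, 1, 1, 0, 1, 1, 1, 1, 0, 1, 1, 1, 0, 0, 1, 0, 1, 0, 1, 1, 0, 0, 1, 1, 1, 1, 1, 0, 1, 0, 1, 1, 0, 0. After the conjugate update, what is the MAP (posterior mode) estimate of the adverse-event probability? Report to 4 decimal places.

0.6047

The Beta prior is conjugate to a Binomial/Bernoulli likelihood; the update adds successes to α and failures to β.
Posterior: Beta(α+k, β+n−k) = Beta(6.02+22, 6.66+12) = Beta(28.02, 18.66).
Mode of Beta(a,b) for a,b>1 is (a−1)/(a+b−2) = 27.02/44.68 = 0.6047.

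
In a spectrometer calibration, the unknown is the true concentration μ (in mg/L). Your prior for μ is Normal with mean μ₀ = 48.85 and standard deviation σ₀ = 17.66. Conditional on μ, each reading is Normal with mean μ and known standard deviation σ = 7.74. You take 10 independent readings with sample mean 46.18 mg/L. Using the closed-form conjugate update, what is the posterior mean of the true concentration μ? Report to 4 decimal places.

46.2303

For Normal data with known variance σ², a Normal(μ₀, σ₀²) prior on μ is conjugate. Posterior precision = 1/σ₀² + n/σ²; posterior mean is the precision-weighted average of μ₀ and x̄.
n·x̄ = 10·46.18 = 461.8.
σ₀² = 17.66² = 311.8756, σ² = 7.74² = 59.9076; σ² + n·σ₀² = 59.9076 + 10·311.8756 = 3178.6636.
Posterior mean = (μ₀/σ₀² + n·x̄/σ²)/(1/σ₀² + n/σ²) = (σ²·μ₀ + σ₀²·n·x̄)/(σ² + n·σ₀²) = (59.9076·48.85 + 311.8756·461.8)/3178.6636 = 146950.63834/3178.6636 = 46.2303.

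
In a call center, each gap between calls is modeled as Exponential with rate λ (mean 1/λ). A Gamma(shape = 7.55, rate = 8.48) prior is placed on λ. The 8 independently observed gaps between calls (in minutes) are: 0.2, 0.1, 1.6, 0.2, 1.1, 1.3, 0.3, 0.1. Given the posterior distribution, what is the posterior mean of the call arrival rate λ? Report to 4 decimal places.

1.1622

With a Gamma(shape α, rate β) prior on the exponential rate λ, the posterior after n observations with total T = Σxᵢ is Gamma(α+n, β+T).
Sum of observations T = 4.9 minutes; n = 8.
Posterior: Gamma(7.55+8, 8.48+4.9) = Gamma(15.55, 13.38).
Posterior mean of λ = α/β = 15.55/13.38 = 1.1622.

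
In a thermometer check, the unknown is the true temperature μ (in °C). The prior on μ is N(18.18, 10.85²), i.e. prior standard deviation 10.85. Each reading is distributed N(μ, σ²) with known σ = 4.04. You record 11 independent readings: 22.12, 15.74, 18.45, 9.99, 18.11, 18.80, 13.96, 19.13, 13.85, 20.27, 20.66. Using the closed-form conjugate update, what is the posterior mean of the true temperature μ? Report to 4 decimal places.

17.3810

For Normal data with known variance σ², a Normal(μ₀, σ₀²) prior on μ is conjugate. Posterior precision = 1/σ₀² + n/σ²; posterior mean is the precision-weighted average of μ₀ and x̄.
Σxᵢ = 22.12 + 15.74 + 18.45 + 9.99 + 18.11 + 18.80 + 13.96 + 19.13 + 13.85 + 20.27 + 20.66 = 191.08, so n·x̄ = 191.08.
σ₀² = 10.85² = 117.7225, σ² = 4.04² = 16.3216; σ² + n·σ₀² = 16.3216 + 11·117.7225 = 1311.2691.
Posterior mean = (μ₀/σ₀² + n·x̄/σ²)/(1/σ₀² + n/σ²) = (σ²·μ₀ + σ₀²·n·x̄)/(σ² + n·σ₀²) = (16.3216·18.18 + 117.7225·191.08)/1311.2691 = 22791.141988/1311.2691 = 17.3810.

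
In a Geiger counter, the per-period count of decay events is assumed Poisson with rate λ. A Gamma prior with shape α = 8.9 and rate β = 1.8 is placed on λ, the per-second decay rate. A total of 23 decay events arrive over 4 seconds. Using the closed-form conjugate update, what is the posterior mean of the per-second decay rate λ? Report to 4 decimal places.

With a Gamma(shape α, rate β) prior, the Poisson likelihood is conjugate: the posterior is Gamma(α + ΣXᵢ, β + n).
Posterior: Gamma(α+S, β+n) = Gamma(8.9+23, 1.8+4) = Gamma(31.9, 5.8).
Posterior mean = α/β = 31.9/5.8 = 5.5000.

5.5000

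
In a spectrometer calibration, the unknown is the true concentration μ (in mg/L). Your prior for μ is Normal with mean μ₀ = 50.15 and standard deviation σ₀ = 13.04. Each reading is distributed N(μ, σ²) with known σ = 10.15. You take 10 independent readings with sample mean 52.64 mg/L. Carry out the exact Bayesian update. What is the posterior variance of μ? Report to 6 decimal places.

9.713728

For Normal data with known variance σ², a Normal(μ₀, σ₀²) prior on μ is conjugate. Posterior precision = 1/σ₀² + n/σ²; posterior mean is the precision-weighted average of μ₀ and x̄.
σ₀² = 13.04² = 170.0416, σ² = 10.15² = 103.0225; σ² + n·σ₀² = 103.0225 + 10·170.0416 = 1803.4385.
Posterior precision = 1/σ₀² + n/σ² = 1/170.0416 + 10/103.0225 = (σ² + n·σ₀²)/(σ₀²σ²) = 1803.4385/(170.0416·103.0225); posterior variance σₙ² = σ₀²σ²/(σ² + n·σ₀²) = 170.0416·103.0225/1803.4385 = 9.713728.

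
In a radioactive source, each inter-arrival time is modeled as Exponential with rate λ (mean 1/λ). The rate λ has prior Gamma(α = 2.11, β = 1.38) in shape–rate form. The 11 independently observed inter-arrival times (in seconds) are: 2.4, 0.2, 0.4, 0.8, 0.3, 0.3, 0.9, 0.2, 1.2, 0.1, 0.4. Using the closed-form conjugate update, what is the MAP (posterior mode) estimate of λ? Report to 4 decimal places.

1.4114

With a Gamma(shape α, rate β) prior on the exponential rate λ, the posterior after n observations with total T = Σxᵢ is Gamma(α+n, β+T).
Sum of observations T = 7.2 seconds; n = 11.
Posterior: Gamma(2.11+11, 1.38+7.2) = Gamma(13.11, 8.58).
Mode = (α−1)/β = 1.4114.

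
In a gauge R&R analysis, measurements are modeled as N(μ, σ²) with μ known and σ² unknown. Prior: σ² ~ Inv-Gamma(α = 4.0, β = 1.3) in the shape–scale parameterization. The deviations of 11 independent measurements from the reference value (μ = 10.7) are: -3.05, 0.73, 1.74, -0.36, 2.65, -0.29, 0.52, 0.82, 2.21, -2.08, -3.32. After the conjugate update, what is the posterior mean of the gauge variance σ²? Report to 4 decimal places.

With known mean μ and an Inverse-Gamma(α, β) prior on σ², the Normal likelihood is conjugate: posterior is Inv-Gamma(α + n/2, β + Σ(xᵢ−μ)²/2).
Σ(xᵢ−μ)² = (-3.05)² + (0.73)² + (1.74)² + (-0.36)² + (2.65)² + (-0.29)² + (0.52)² + (0.82)² + (2.21)² + (-2.08)² + (-3.32)² = 41.2749.
Posterior: Inv-Gamma(4.0 + 11/2, 1.3 + 41.2749/2) = Inv-Gamma(9.50, 21.93745).
E[σ²|data] = β/(α−1) = 21.93745/8.50 = 2.5809.

2.5809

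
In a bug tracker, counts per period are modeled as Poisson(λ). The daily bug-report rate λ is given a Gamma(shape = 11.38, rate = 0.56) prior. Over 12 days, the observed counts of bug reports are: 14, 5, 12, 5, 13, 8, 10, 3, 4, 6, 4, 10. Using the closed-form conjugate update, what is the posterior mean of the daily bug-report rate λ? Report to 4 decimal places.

With a Gamma(shape α, rate β) prior, the Poisson likelihood is conjugate: the posterior is Gamma(α + ΣXᵢ, β + n).
Sum of counts S = 94 over n = 12 days.
Posterior: Gamma(α+S, β+n) = Gamma(11.38+94, 0.56+12) = Gamma(105.38, 12.56).
Posterior mean = α/β = 105.38/12.56 = 8.3901.

8.3901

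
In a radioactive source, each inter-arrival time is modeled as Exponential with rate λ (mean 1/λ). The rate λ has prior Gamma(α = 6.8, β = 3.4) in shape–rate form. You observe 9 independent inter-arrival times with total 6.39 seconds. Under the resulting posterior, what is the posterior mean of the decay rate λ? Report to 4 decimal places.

With a Gamma(shape α, rate β) prior on the exponential rate λ, the posterior after n observations with total T = Σxᵢ is Gamma(α+n, β+T).
Posterior: Gamma(6.8+9, 3.4+6.39) = Gamma(15.8, 9.79).
Posterior mean of λ = α/β = 15.8/9.79 = 1.6139.

1.6139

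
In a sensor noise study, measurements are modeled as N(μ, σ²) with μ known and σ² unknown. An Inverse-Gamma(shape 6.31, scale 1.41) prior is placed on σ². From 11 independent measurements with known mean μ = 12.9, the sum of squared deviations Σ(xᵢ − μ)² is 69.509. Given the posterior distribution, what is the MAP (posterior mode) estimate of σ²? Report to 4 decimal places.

With known mean μ and an Inverse-Gamma(α, β) prior on σ², the Normal likelihood is conjugate: posterior is Inv-Gamma(α + n/2, β + Σ(xᵢ−μ)²/2).
Posterior: Inv-Gamma(6.31 + 11/2, 1.41 + 69.509/2) = Inv-Gamma(11.81, 36.1645).
Mode = β/(α+1) = 36.1645/12.81 = 2.8231.

2.8231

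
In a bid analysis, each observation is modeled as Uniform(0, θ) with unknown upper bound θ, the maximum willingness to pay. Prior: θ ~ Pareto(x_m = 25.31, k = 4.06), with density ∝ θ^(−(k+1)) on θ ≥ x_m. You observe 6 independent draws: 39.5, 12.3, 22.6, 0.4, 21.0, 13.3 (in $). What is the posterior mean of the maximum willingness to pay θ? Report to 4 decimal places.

A Pareto(scale x_m, shape k) prior on the upper bound θ of Uniform(0, θ) is conjugate: posterior is Pareto(max(x_m, max xᵢ), k + n).
Sample maximum = 39.5; prior scale x_m = 25.31 → posterior scale = max = 39.50.
Posterior shape = 4.06 + 6 = 10.06.
E[θ|data] = k·x_m/(k−1) = 10.06·39.50/9.06 = 43.8598.

43.8598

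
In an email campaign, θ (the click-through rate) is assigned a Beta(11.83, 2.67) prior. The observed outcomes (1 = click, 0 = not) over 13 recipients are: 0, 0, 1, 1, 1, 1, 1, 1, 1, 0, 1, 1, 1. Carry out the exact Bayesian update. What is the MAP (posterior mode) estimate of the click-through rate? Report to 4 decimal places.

0.8169

The Beta prior is conjugate to a Binomial/Bernoulli likelihood; the update adds successes to α and failures to β.
Posterior: Beta(α+k, β+n−k) = Beta(11.83+10, 2.67+3) = Beta(21.83, 5.67).
Mode of Beta(a,b) for a,b>1 is (a−1)/(a+b−2) = 20.83/25.50 = 0.8169.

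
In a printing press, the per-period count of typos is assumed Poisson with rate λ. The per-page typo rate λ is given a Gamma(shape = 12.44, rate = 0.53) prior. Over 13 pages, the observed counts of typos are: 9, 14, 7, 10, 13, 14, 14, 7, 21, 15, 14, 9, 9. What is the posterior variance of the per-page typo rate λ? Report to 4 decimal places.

0.9201

With a Gamma(shape α, rate β) prior, the Poisson likelihood is conjugate: the posterior is Gamma(α + ΣXᵢ, β + n).
Sum of counts S = 156 over n = 13 pages.
Posterior: Gamma(α+S, β+n) = Gamma(12.44+156, 0.53+13) = Gamma(168.44, 13.53).
Var = α/β² = 168.44/13.53² = 0.9201.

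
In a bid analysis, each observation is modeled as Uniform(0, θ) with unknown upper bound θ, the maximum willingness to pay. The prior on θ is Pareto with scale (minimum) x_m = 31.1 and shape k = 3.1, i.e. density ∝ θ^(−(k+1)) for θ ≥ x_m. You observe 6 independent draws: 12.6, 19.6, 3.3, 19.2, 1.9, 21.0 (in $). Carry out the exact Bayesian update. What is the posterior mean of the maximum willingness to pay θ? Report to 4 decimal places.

A Pareto(scale x_m, shape k) prior on the upper bound θ of Uniform(0, θ) is conjugate: posterior is Pareto(max(x_m, max xᵢ), k + n).
Sample maximum = 21.0; prior scale x_m = 31.1 → posterior scale = max = 31.1.
Posterior shape = 3.1 + 6 = 9.1.
E[θ|data] = k·x_m/(k−1) = 9.1·31.1/8.1 = 34.9395.

34.9395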